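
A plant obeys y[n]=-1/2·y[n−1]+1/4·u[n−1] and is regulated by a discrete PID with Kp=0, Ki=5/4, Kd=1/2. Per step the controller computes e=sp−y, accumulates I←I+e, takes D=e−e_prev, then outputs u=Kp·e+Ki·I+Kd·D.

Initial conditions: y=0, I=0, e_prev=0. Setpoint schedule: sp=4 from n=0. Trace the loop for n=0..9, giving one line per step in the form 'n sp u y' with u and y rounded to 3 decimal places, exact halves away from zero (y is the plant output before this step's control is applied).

(exact arithmetic carried between steps; '≈' marks a value shown rounded to 6 d.p. or computed from one; I and e_prev carry over from the previous line; the table rounds u and y to 3 d.p., halves away from zero)
n=0: y=0, sp=4, e=sp−y=4; I=4, D=e−e_prev=4; u=0·4+5/4·4+1/2·4=7; next y=-1/2·0+1/4·7=1.75
n=1: y=1.75, sp=4, e=sp−y=2.25; I=6.25, D=e−e_prev=-1.75; u=0·2.25+5/4·6.25+1/2·(-1.75)=6.9375; next y=-1/2·1.75+1/4·6.9375=0.859375
n=2: y=0.859375, sp=4, e=sp−y=3.140625; I=9.390625, D=e−e_prev=0.890625; u=0·3.140625+5/4·9.390625+1/2·0.890625≈12.183594; next y=-1/2·0.859375+1/4·12.183594≈2.616211
n=3: y≈2.616211, sp=4, e=sp−y≈1.383789; I≈10.774414, D=e−e_prev≈-1.756836; u=0·1.383789+5/4·10.774414+1/2·(-1.756836)≈12.589600; next y=-1/2·2.616211+1/4·12.589600≈1.839294
n=4: y≈1.839294, sp=4, e=sp−y≈2.160706; I≈12.935120, D=e−e_prev≈0.776917; u=0·2.160706+5/4·12.935120+1/2·0.776917≈16.557358; next y=-1/2·1.839294+1/4·16.557358≈3.219692
n=5: y≈3.219692, sp=4, e=sp−y≈0.780308; I≈13.715427, D=e−e_prev≈-1.380398; u=0·0.780308+5/4·13.715427+1/2·(-1.380398)≈16.454085; next y=-1/2·3.219692+1/4·16.454085≈2.503675
n=6: y≈2.503675, sp=4, e=sp−y≈1.496325; I≈15.211752, D=e−e_prev≈0.716017; u=0·1.496325+5/4·15.211752+1/2·0.716017≈19.372699; next y=-1/2·2.503675+1/4·19.372699≈3.591337
n=7: y≈3.591337, sp=4, e=sp−y≈0.408663; I≈15.620415, D=e−e_prev≈-1.087662; u=0·0.408663+5/4·15.620415+1/2·(-1.087662)≈18.981688; next y=-1/2·3.591337+1/4·18.981688≈2.949753
n=8: y≈2.949753, sp=4, e=sp−y≈1.050247; I≈16.670662, D=e−e_prev≈0.641584; u=0·1.050247+5/4·16.670662+1/2·0.641584≈21.159119; next y=-1/2·2.949753+1/4·21.159119≈3.814903
n=9: y≈3.814903, sp=4, e=sp−y≈0.185097; I≈16.855759, D=e−e_prev≈-0.865150; u=0·0.185097+5/4·16.855759+1/2·(-0.865150)≈20.637124; next y=-1/2·3.814903+1/4·20.637124≈3.251829

0 4 7.000 0.000
1 4 6.938 1.750
2 4 12.184 0.859
3 4 12.590 2.616
4 4 16.557 1.839
5 4 16.454 3.220
6 4 19.373 2.504
7 4 18.982 3.591
8 4 21.159 2.950
9 4 20.637 3.815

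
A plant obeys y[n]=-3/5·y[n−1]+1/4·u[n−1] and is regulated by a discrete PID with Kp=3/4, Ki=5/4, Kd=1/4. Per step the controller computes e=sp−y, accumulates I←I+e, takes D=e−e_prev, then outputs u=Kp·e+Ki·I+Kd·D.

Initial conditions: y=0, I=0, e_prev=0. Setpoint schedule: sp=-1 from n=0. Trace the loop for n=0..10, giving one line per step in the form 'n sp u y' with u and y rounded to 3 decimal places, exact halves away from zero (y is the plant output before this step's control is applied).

(exact arithmetic carried between steps; '≈' marks a value shown rounded to 6 d.p. or computed from one; I and e_prev carry over from the previous line; the table rounds u and y to 3 d.p., halves away from zero)
n=0: y=0, sp=-1, e=sp−y=-1; I=-1, D=e−e_prev=-1; u=3/4·(-1)+5/4·(-1)+1/4·(-1)=-2.25; next y=-3/5·0+1/4·(-2.25)=-0.5625
n=1: y=-0.5625, sp=-1, e=sp−y=-0.4375; I=-1.4375, D=e−e_prev=0.5625; u=3/4·(-0.4375)+5/4·(-1.4375)+1/4·0.5625=-1.984375; next y=-3/5·(-0.5625)+1/4·(-1.984375)≈-0.158594
n=2: y≈-0.158594, sp=-1, e=sp−y≈-0.841406; I≈-2.278906, D=e−e_prev≈-0.403906; u=3/4·(-0.841406)+5/4·(-2.278906)+1/4·(-0.403906)≈-3.580664; next y=-3/5·(-0.158594)+1/4·(-3.580664)≈-0.800010
n=3: y≈-0.800010, sp=-1, e=sp−y≈-0.199990; I≈-2.478896, D=e−e_prev≈0.641416; u=3/4·(-0.199990)+5/4·(-2.478896)+1/4·0.641416≈-3.088259; next y=-3/5·(-0.800010)+1/4·(-3.088259)≈-0.292059
n=4: y≈-0.292059, sp=-1, e=sp−y≈-0.707941; I≈-3.186838, D=e−e_prev≈-0.507951; u=3/4·(-0.707941)+5/4·(-3.186838)+1/4·(-0.507951)≈-4.641490; next y=-3/5·(-0.292059)+1/4·(-4.641490)≈-0.985137
n=5: y≈-0.985137, sp=-1, e=sp−y≈-0.014863; I≈-3.201700, D=e−e_prev≈0.693078; u=3/4·(-0.014863)+5/4·(-3.201700)+1/4·0.693078≈-3.840003; next y=-3/5·(-0.985137)+1/4·(-3.840003)≈-0.368918
n=6: y≈-0.368918, sp=-1, e=sp−y≈-0.631082; I≈-3.832782, D=e−e_prev≈-0.616219; u=3/4·(-0.631082)+5/4·(-3.832782)+1/4·(-0.616219)≈-5.418343; next y=-3/5·(-0.368918)+1/4·(-5.418343)≈-1.133235
n=7: y≈-1.133235, sp=-1, e=sp−y≈0.133235; I≈-3.699547, D=e−e_prev≈0.764316; u=3/4·0.133235+5/4·(-3.699547)+1/4·0.764316≈-4.333429; next y=-3/5·(-1.133235)+1/4·(-4.333429)≈-0.403416
n=8: y≈-0.403416, sp=-1, e=sp−y≈-0.596584; I≈-4.296131, D=e−e_prev≈-0.729818; u=3/4·(-0.596584)+5/4·(-4.296131)+1/4·(-0.729818)≈-6.000056; next y=-3/5·(-0.403416)+1/4·(-6.000056)≈-1.257964
n=9: y≈-1.257964, sp=-1, e=sp−y≈0.257964; I≈-4.038167, D=e−e_prev≈0.854548; u=3/4·0.257964+5/4·(-4.038167)+1/4·0.854548≈-4.640598; next y=-3/5·(-1.257964)+1/4·(-4.640598)≈-0.405371
n=10: y≈-0.405371, sp=-1, e=sp−y≈-0.594629; I≈-4.632796, D=e−e_prev≈-0.852593; u=3/4·(-0.594629)+5/4·(-4.632796)+1/4·(-0.852593)≈-6.450115; next y=-3/5·(-0.405371)+1/4·(-6.450115)≈-1.369306

0 -1 -2.250 0.000
1 -1 -1.984 -0.563
2 -1 -3.581 -0.159
3 -1 -3.088 -0.800
4 -1 -4.641 -0.292
5 -1 -3.840 -0.985
6 -1 -5.418 -0.369
7 -1 -4.333 -1.133
8 -1 -6.000 -0.403
9 -1 -4.641 -1.258
10 -1 -6.450 -0.405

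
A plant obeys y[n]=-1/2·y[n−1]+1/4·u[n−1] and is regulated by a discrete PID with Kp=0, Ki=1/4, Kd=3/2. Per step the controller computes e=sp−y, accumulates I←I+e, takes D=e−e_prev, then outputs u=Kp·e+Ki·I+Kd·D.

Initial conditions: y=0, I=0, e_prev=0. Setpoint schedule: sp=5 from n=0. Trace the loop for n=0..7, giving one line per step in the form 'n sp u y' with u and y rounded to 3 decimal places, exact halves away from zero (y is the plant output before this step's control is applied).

(exact arithmetic carried between steps; '≈' marks a value shown rounded to 6 d.p. or computed from one; I and e_prev carry over from the previous line; the table rounds u and y to 3 d.p., halves away from zero)
n=0: y=0, sp=5, e=sp−y=5; I=5, D=e−e_prev=5; u=0·5+1/4·5+3/2·5=8.75; next y=-1/2·0+1/4·8.75=2.1875
n=1: y=2.1875, sp=5, e=sp−y=2.8125; I=7.8125, D=e−e_prev=-2.1875; u=0·2.8125+1/4·7.8125+3/2·(-2.1875)=-1.328125; next y=-1/2·2.1875+1/4·(-1.328125)≈-1.425781
n=2: y≈-1.425781, sp=5, e=sp−y≈6.425781; I≈14.238281, D=e−e_prev≈3.613281; u=0·6.425781+1/4·14.238281+3/2·3.613281≈8.979492; next y=-1/2·(-1.425781)+1/4·8.979492≈2.957764
n=3: y≈2.957764, sp=5, e=sp−y≈2.042236; I≈16.280518, D=e−e_prev≈-4.383545; u=0·2.042236+1/4·16.280518+3/2·(-4.383545)≈-2.505188; next y=-1/2·2.957764+1/4·(-2.505188)≈-2.105179
n=4: y≈-2.105179, sp=5, e=sp−y≈7.105179; I≈23.385696, D=e−e_prev≈5.062943; u=0·7.105179+1/4·23.385696+3/2·5.062943≈13.440838; next y=-1/2·(-2.105179)+1/4·13.440838≈4.412799
n=5: y≈4.412799, sp=5, e=sp−y≈0.587201; I≈23.972898, D=e−e_prev≈-6.517978; u=0·0.587201+1/4·23.972898+3/2·(-6.517978)≈-3.783742; next y=-1/2·4.412799+1/4·(-3.783742)≈-3.152335
n=6: y≈-3.152335, sp=5, e=sp−y≈8.152335; I≈32.125233, D=e−e_prev≈7.565134; u=0·8.152335+1/4·32.125233+3/2·7.565134≈19.379009; next y=-1/2·(-3.152335)+1/4·19.379009≈6.420920
n=7: y≈6.420920, sp=5, e=sp−y≈-1.420920; I≈30.704313, D=e−e_prev≈-9.573255; u=0·(-1.420920)+1/4·30.704313+3/2·(-9.573255)≈-6.683804; next y=-1/2·6.420920+1/4·(-6.683804)≈-4.881411

0 5 8.750 0.000
1 5 -1.328 2.188
2 5 8.979 -1.426
3 5 -2.505 2.958
4 5 13.441 -2.105
5 5 -3.784 4.413
6 5 19.379 -3.152
7 5 -6.684 6.421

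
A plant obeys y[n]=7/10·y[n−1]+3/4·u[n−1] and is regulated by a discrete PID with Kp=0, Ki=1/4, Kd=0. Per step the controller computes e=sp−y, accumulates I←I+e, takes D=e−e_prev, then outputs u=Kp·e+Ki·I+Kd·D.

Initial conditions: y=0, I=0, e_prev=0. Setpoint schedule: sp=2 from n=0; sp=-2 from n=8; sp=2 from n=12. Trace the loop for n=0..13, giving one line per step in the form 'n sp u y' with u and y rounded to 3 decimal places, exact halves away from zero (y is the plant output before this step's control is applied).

(exact arithmetic carried between steps; '≈' marks a value shown rounded to 6 d.p. or computed from one; I and e_prev carry over from the previous line; the table rounds u and y to 3 d.p., halves away from zero)
n=0: y=0, sp=2, e=sp−y=2; I=2, D=e−e_prev=2; u=0·2+1/4·2+0·2=0.5; next y=7/10·0+3/4·0.5=0.375
n=1: y=0.375, sp=2, e=sp−y=1.625; I=3.625, D=e−e_prev=-0.375; u=0·1.625+1/4·3.625+0·(-0.375)=0.90625; next y=7/10·0.375+3/4·0.90625≈0.942188
n=2: y≈0.942188, sp=2, e=sp−y≈1.057813; I≈4.682813, D=e−e_prev≈-0.567188; u=0·1.057813+1/4·4.682813+0·(-0.567188)≈1.170703; next y=7/10·0.942188+3/4·1.170703≈1.537559
n=3: y≈1.537559, sp=2, e=sp−y≈0.462441; I≈5.145254, D=e−e_prev≈-0.595371; u=0·0.462441+1/4·5.145254+0·(-0.595371)≈1.286313; next y=7/10·1.537559+3/4·1.286313≈2.041026
n=4: y≈2.041026, sp=2, e=sp−y≈-0.041026; I≈5.104228, D=e−e_prev≈-0.503468; u=0·(-0.041026)+1/4·5.104228+0·(-0.503468)≈1.276057; next y=7/10·2.041026+3/4·1.276057≈2.385761
n=5: y≈2.385761, sp=2, e=sp−y≈-0.385761; I≈4.718467, D=e−e_prev≈-0.344735; u=0·(-0.385761)+1/4·4.718467+0·(-0.344735)≈1.179617; next y=7/10·2.385761+3/4·1.179617≈2.554745
n=6: y≈2.554745, sp=2, e=sp−y≈-0.554745; I≈4.163722, D=e−e_prev≈-0.168984; u=0·(-0.554745)+1/4·4.163722+0·(-0.168984)≈1.040930; next y=7/10·2.554745+3/4·1.040930≈2.569019
n=7: y≈2.569019, sp=2, e=sp−y≈-0.569019; I≈3.594702, D=e−e_prev≈-0.014274; u=0·(-0.569019)+1/4·3.594702+0·(-0.014274)≈0.898676; next y=7/10·2.569019+3/4·0.898676≈2.472320
n=8: y≈2.472320, sp=-2, e=sp−y≈-4.472320; I≈-0.877618, D=e−e_prev≈-3.903301; u=0·(-4.472320)+1/4·(-0.877618)+0·(-3.903301)≈-0.219405; next y=7/10·2.472320+3/4·(-0.219405)≈1.566071
n=9: y≈1.566071, sp=-2, e=sp−y≈-3.566071; I≈-4.443689, D=e−e_prev≈0.906249; u=0·(-3.566071)+1/4·(-4.443689)+0·0.906249≈-1.110922; next y=7/10·1.566071+3/4·(-1.110922)≈0.263058
n=10: y≈0.263058, sp=-2, e=sp−y≈-2.263058; I≈-6.706747, D=e−e_prev≈1.303013; u=0·(-2.263058)+1/4·(-6.706747)+0·1.303013≈-1.676687; next y=7/10·0.263058+3/4·(-1.676687)≈-1.073375
n=11: y≈-1.073375, sp=-2, e=sp−y≈-0.926625; I≈-7.633372, D=e−e_prev≈1.336432; u=0·(-0.926625)+1/4·(-7.633372)+0·1.336432≈-1.908343; next y=7/10·(-1.073375)+3/4·(-1.908343)≈-2.182619
n=12: y≈-2.182619, sp=2, e=sp−y≈4.182619; I≈-3.450753, D=e−e_prev≈5.109245; u=0·4.182619+1/4·(-3.450753)+0·5.109245≈-0.862688; next y=7/10·(-2.182619)+3/4·(-0.862688)≈-2.174850
n=13: y≈-2.174850, sp=2, e=sp−y≈4.174850; I≈0.724097, D=e−e_prev≈-0.007770; u=0·4.174850+1/4·0.724097+0·(-0.007770)≈0.181024; next y=7/10·(-2.174850)+3/4·0.181024≈-1.386627

0 2 0.500 0.000
1 2 0.906 0.375
2 2 1.171 0.942
3 2 1.286 1.538
4 2 1.276 2.041
5 2 1.180 2.386
6 2 1.041 2.555
7 2 0.899 2.569
8 -2 -0.219 2.472
9 -2 -1.111 1.566
10 -2 -1.677 0.263
11 -2 -1.908 -1.073
12 2 -0.863 -2.183
13 2 0.181 -2.175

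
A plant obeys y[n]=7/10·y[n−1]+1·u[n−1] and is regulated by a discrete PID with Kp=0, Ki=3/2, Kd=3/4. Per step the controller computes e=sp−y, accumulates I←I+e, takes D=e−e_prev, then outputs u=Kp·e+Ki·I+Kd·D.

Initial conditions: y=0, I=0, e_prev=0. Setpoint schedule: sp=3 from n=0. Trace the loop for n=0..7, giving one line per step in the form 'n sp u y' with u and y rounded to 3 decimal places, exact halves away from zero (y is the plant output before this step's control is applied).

0 3 6.750 0.000
1 3 -6.188 6.750
2 3 11.728 -1.463
3 3 -15.113 10.704
4 3 23.685 -7.620
5 3 -32.563 18.351
6 3 49.543 -19.717
7 3 -69.713 35.741

(exact arithmetic carried between steps; '≈' marks a value shown rounded to 6 d.p. or computed from one; I and e_prev carry over from the previous line; the table rounds u and y to 3 d.p., halves away from zero)
n=0: y=0, sp=3, e=sp−y=3; I=3, D=e−e_prev=3; u=0·3+3/2·3+3/4·3=6.75; next y=7/10·0+1·6.75=6.75
n=1: y=6.75, sp=3, e=sp−y=-3.75; I=-0.75, D=e−e_prev=-6.75; u=0·(-3.75)+3/2·(-0.75)+3/4·(-6.75)=-6.1875; next y=7/10·6.75+1·(-6.1875)=-1.4625
n=2: y=-1.4625, sp=3, e=sp−y=4.4625; I=3.7125, D=e−e_prev=8.2125; u=0·4.4625+3/2·3.7125+3/4·8.2125=11.728125; next y=7/10·(-1.4625)+1·11.728125=10.704375
n=3: y=10.704375, sp=3, e=sp−y=-7.704375; I=-3.991875, D=e−e_prev=-12.166875; u=0·(-7.704375)+3/2·(-3.991875)+3/4·(-12.166875)≈-15.112969; next y=7/10·10.704375+1·(-15.112969)≈-7.619906
n=4: y≈-7.619906, sp=3, e=sp−y≈10.619906; I≈6.628031, D=e−e_prev≈18.324281; u=0·10.619906+3/2·6.628031+3/4·18.324281≈23.685258; next y=7/10·(-7.619906)+1·23.685258≈18.351323
n=5: y≈18.351323, sp=3, e=sp−y≈-15.351323; I≈-8.723292, D=e−e_prev≈-25.971230; u=0·(-15.351323)+3/2·(-8.723292)+3/4·(-25.971230)≈-32.563361; next y=7/10·18.351323+1·(-32.563361)≈-19.717434
n=6: y≈-19.717434, sp=3, e=sp−y≈22.717434; I≈13.994142, D=e−e_prev≈38.068758; u=0·22.717434+3/2·13.994142+3/4·38.068758≈49.542781; next y=7/10·(-19.717434)+1·49.542781≈35.740577
n=7: y≈35.740577, sp=3, e=sp−y≈-32.740577; I≈-18.746435, D=e−e_prev≈-55.458011; u=0·(-32.740577)+3/2·(-18.746435)+3/4·(-55.458011)≈-69.713161; next y=7/10·35.740577+1·(-69.713161)≈-44.694757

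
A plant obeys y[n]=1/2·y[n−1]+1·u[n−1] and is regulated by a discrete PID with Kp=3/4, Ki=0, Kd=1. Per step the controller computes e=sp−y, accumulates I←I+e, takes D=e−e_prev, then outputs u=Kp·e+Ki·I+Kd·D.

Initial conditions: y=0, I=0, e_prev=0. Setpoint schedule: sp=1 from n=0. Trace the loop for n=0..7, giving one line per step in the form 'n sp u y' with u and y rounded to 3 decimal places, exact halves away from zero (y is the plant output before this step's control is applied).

(exact arithmetic carried between steps; '≈' marks a value shown rounded to 6 d.p. or computed from one; I and e_prev carry over from the previous line; the table rounds u and y to 3 d.p., halves away from zero)
n=0: y=0, sp=1, e=sp−y=1; I=1, D=e−e_prev=1; u=3/4·1+0·1+1·1=1.75; next y=1/2·0+1·1.75=1.75
n=1: y=1.75, sp=1, e=sp−y=-0.75; I=0.25, D=e−e_prev=-1.75; u=3/4·(-0.75)+0·0.25+1·(-1.75)=-2.3125; next y=1/2·1.75+1·(-2.3125)=-1.4375
n=2: y=-1.4375, sp=1, e=sp−y=2.4375; I=2.6875, D=e−e_prev=3.1875; u=3/4·2.4375+0·2.6875+1·3.1875=5.015625; next y=1/2·(-1.4375)+1·5.015625=4.296875
n=3: y=4.296875, sp=1, e=sp−y=-3.296875; I=-0.609375, D=e−e_prev=-5.734375; u=3/4·(-3.296875)+0·(-0.609375)+1·(-5.734375)≈-8.207031; next y=1/2·4.296875+1·(-8.207031)≈-6.058594
n=4: y≈-6.058594, sp=1, e=sp−y≈7.058594; I≈6.449219, D=e−e_prev≈10.355469; u=3/4·7.058594+0·6.449219+1·10.355469≈15.649414; next y=1/2·(-6.058594)+1·15.649414≈12.620117
n=5: y≈12.620117, sp=1, e=sp−y≈-11.620117; I≈-5.170898, D=e−e_prev≈-18.678711; u=3/4·(-11.620117)+0·(-5.170898)+1·(-18.678711)≈-27.393799; next y=1/2·12.620117+1·(-27.393799)≈-21.083740
n=6: y≈-21.083740, sp=1, e=sp−y≈22.083740; I≈16.912842, D=e−e_prev≈33.703857; u=3/4·22.083740+0·16.912842+1·33.703857≈50.266663; next y=1/2·(-21.083740)+1·50.266663≈39.724792
n=7: y≈39.724792, sp=1, e=sp−y≈-38.724792; I≈-21.811951, D=e−e_prev≈-60.808533; u=3/4·(-38.724792)+0·(-21.811951)+1·(-60.808533)≈-89.852127; next y=1/2·39.724792+1·(-89.852127)≈-69.989731

0 1 1.750 0.000
1 1 -2.313 1.750
2 1 5.016 -1.438
3 1 -8.207 4.297
4 1 15.649 -6.059
5 1 -27.394 12.620
6 1 50.267 -21.084
7 1 -89.852 39.725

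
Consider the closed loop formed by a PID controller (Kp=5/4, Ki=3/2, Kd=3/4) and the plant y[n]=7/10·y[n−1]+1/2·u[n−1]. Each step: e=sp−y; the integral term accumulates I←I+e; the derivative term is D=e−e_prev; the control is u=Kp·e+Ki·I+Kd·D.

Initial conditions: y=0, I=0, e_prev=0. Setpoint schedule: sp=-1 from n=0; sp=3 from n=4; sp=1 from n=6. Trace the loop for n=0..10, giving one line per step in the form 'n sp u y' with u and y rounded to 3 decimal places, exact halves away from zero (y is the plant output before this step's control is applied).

(exact arithmetic carried between steps; '≈' marks a value shown rounded to 6 d.p. or computed from one; I and e_prev carry over from the previous line; the table rounds u and y to 3 d.p., halves away from zero)
n=0: y=0, sp=-1, e=sp−y=-1; I=-1, D=e−e_prev=-1; u=5/4·(-1)+3/2·(-1)+3/4·(-1)=-3.5; next y=7/10·0+1/2·(-3.5)=-1.75
n=1: y=-1.75, sp=-1, e=sp−y=0.75; I=-0.25, D=e−e_prev=1.75; u=5/4·0.75+3/2·(-0.25)+3/4·1.75=1.875; next y=7/10·(-1.75)+1/2·1.875=-0.2875
n=2: y=-0.2875, sp=-1, e=sp−y=-0.7125; I=-0.9625, D=e−e_prev=-1.4625; u=5/4·(-0.7125)+3/2·(-0.9625)+3/4·(-1.4625)=-3.43125; next y=7/10·(-0.2875)+1/2·(-3.43125)=-1.916875
n=3: y=-1.916875, sp=-1, e=sp−y=0.916875; I=-0.045625, D=e−e_prev=1.629375; u=5/4·0.916875+3/2·(-0.045625)+3/4·1.629375≈2.299688; next y=7/10·(-1.916875)+1/2·2.299688≈-0.191969
n=4: y≈-0.191969, sp=3, e=sp−y≈3.191969; I≈3.146344, D=e−e_prev≈2.275094; u=5/4·3.191969+3/2·3.146344+3/4·2.275094≈10.415797; next y=7/10·(-0.191969)+1/2·10.415797≈5.073520
n=5: y≈5.073520, sp=3, e=sp−y≈-2.073520; I≈1.072823, D=e−e_prev≈-5.265489; u=5/4·(-2.073520)+3/2·1.072823+3/4·(-5.265489)≈-4.931782; next y=7/10·5.073520+1/2·(-4.931782)≈1.085573
n=6: y≈1.085573, sp=1, e=sp−y≈-0.085573; I≈0.987250, D=e−e_prev≈1.987947; u=5/4·(-0.085573)+3/2·0.987250+3/4·1.987947≈2.864869; next y=7/10·1.085573+1/2·2.864869≈2.192336
n=7: y≈2.192336, sp=1, e=sp−y≈-1.192336; I≈-0.205086, D=e−e_prev≈-1.106763; u=5/4·(-1.192336)+3/2·(-0.205086)+3/4·(-1.106763)≈-2.628120; next y=7/10·2.192336+1/2·(-2.628120)≈0.220575
n=8: y≈0.220575, sp=1, e=sp−y≈0.779425; I≈0.574339, D=e−e_prev≈1.971761; u=5/4·0.779425+3/2·0.574339+3/4·1.971761≈3.314611; next y=7/10·0.220575+1/2·3.314611≈1.811708
n=9: y≈1.811708, sp=1, e=sp−y≈-0.811708; I≈-0.237369, D=e−e_prev≈-1.591133; u=5/4·(-0.811708)+3/2·(-0.237369)+3/4·(-1.591133)≈-2.564038; next y=7/10·1.811708+1/2·(-2.564038)≈-0.013823
n=10: y≈-0.013823, sp=1, e=sp−y≈1.013823; I≈0.776455, D=e−e_prev≈1.825531; u=5/4·1.013823+3/2·0.776455+3/4·1.825531≈3.801109; next y=7/10·(-0.013823)+1/2·3.801109≈1.890878

0 -1 -3.500 0.000
1 -1 1.875 -1.750
2 -1 -3.431 -0.288
3 -1 2.300 -1.917
4 3 10.416 -0.192
5 3 -4.932 5.074
6 1 2.865 1.086
7 1 -2.628 2.192
8 1 3.315 0.221
9 1 -2.564 1.812
10 1 3.801 -0.014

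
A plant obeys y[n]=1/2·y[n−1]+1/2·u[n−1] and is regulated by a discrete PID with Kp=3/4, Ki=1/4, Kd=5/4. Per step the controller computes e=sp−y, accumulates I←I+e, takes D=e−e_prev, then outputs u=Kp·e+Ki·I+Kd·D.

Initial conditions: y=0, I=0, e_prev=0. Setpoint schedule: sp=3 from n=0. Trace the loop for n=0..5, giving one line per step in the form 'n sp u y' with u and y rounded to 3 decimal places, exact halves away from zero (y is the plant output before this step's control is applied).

(exact arithmetic carried between steps; '≈' marks a value shown rounded to 6 d.p. or computed from one; I and e_prev carry over from the previous line; the table rounds u and y to 3 d.p., halves away from zero)
n=0: y=0, sp=3, e=sp−y=3; I=3, D=e−e_prev=3; u=3/4·3+1/4·3+5/4·3=6.75; next y=1/2·0+1/2·6.75=3.375
n=1: y=3.375, sp=3, e=sp−y=-0.375; I=2.625, D=e−e_prev=-3.375; u=3/4·(-0.375)+1/4·2.625+5/4·(-3.375)=-3.84375; next y=1/2·3.375+1/2·(-3.84375)=-0.234375
n=2: y=-0.234375, sp=3, e=sp−y=3.234375; I=5.859375, D=e−e_prev=3.609375; u=3/4·3.234375+1/4·5.859375+5/4·3.609375≈8.402344; next y=1/2·(-0.234375)+1/2·8.402344≈4.083984
n=3: y≈4.083984, sp=3, e=sp−y≈-1.083984; I≈4.775391, D=e−e_prev≈-4.318359; u=3/4·(-1.083984)+1/4·4.775391+5/4·(-4.318359)≈-5.017090; next y=1/2·4.083984+1/2·(-5.017090)≈-0.466553
n=4: y≈-0.466553, sp=3, e=sp−y≈3.466553; I≈8.241943, D=e−e_prev≈4.550537; u=3/4·3.466553+1/4·8.241943+5/4·4.550537≈10.348572; next y=1/2·(-0.466553)+1/2·10.348572≈4.941010
n=5: y≈4.941010, sp=3, e=sp−y≈-1.941010; I≈6.300934, D=e−e_prev≈-5.407562; u=3/4·(-1.941010)+1/4·6.300934+5/4·(-5.407562)≈-6.639977; next y=1/2·4.941010+1/2·(-6.639977)≈-0.849483

0 3 6.750 0.000
1 3 -3.844 3.375
2 3 8.402 -0.234
3 3 -5.017 4.084
4 3 10.349 -0.467
5 3 -6.640 4.941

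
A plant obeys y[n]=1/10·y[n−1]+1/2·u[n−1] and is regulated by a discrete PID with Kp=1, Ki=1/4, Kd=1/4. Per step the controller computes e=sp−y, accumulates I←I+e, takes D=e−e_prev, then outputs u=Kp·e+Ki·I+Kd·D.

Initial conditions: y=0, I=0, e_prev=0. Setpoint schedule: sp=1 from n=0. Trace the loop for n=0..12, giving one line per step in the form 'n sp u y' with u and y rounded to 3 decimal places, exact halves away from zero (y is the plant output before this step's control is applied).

(exact arithmetic carried between steps; '≈' marks a value shown rounded to 6 d.p. or computed from one; I and e_prev carry over from the previous line; the table rounds u and y to 3 d.p., halves away from zero)
n=0: y=0, sp=1, e=sp−y=1; I=1, D=e−e_prev=1; u=1·1+1/4·1+1/4·1=1.5; next y=1/10·0+1/2·1.5=0.75
n=1: y=0.75, sp=1, e=sp−y=0.25; I=1.25, D=e−e_prev=-0.75; u=1·0.25+1/4·1.25+1/4·(-0.75)=0.375; next y=1/10·0.75+1/2·0.375=0.2625
n=2: y=0.2625, sp=1, e=sp−y=0.7375; I=1.9875, D=e−e_prev=0.4875; u=1·0.7375+1/4·1.9875+1/4·0.4875=1.35625; next y=1/10·0.2625+1/2·1.35625=0.704375
n=3: y=0.704375, sp=1, e=sp−y=0.295625; I=2.283125, D=e−e_prev=-0.441875; u=1·0.295625+1/4·2.283125+1/4·(-0.441875)≈0.755938; next y=1/10·0.704375+1/2·0.755938≈0.448406
n=4: y≈0.448406, sp=1, e=sp−y≈0.551594; I≈2.834719, D=e−e_prev≈0.255969; u=1·0.551594+1/4·2.834719+1/4·0.255969≈1.324266; next y=1/10·0.448406+1/2·1.324266≈0.706973
n=5: y≈0.706973, sp=1, e=sp−y≈0.293027; I≈3.127745, D=e−e_prev≈-0.258567; u=1·0.293027+1/4·3.127745+1/4·(-0.258567)≈1.010321; next y=1/10·0.706973+1/2·1.010321≈0.575858
n=6: y≈0.575858, sp=1, e=sp−y≈0.424142; I≈3.551887, D=e−e_prev≈0.131116; u=1·0.424142+1/4·3.551887+1/4·0.131116≈1.344893; next y=1/10·0.575858+1/2·1.344893≈0.730032
n=7: y≈0.730032, sp=1, e=sp−y≈0.269968; I≈3.821855, D=e−e_prev≈-0.154174; u=1·0.269968+1/4·3.821855+1/4·(-0.154174)≈1.186888; next y=1/10·0.730032+1/2·1.186888≈0.666447
n=8: y≈0.666447, sp=1, e=sp−y≈0.333553; I≈4.155408, D=e−e_prev≈0.063585; u=1·0.333553+1/4·4.155408+1/4·0.063585≈1.388301; next y=1/10·0.666447+1/2·1.388301≈0.760795
n=9: y≈0.760795, sp=1, e=sp−y≈0.239205; I≈4.394613, D=e−e_prev≈-0.094348; u=1·0.239205+1/4·4.394613+1/4·(-0.094348)≈1.314271; next y=1/10·0.760795+1/2·1.314271≈0.733215
n=10: y≈0.733215, sp=1, e=sp−y≈0.266785; I≈4.661398, D=e−e_prev≈0.027580; u=1·0.266785+1/4·4.661398+1/4·0.027580≈1.439029; next y=1/10·0.733215+1/2·1.439029≈0.792836
n=11: y≈0.792836, sp=1, e=sp−y≈0.207164; I≈4.868562, D=e−e_prev≈-0.059621; u=1·0.207164+1/4·4.868562+1/4·(-0.059621)≈1.409399; next y=1/10·0.792836+1/2·1.409399≈0.783983
n=12: y≈0.783983, sp=1, e=sp−y≈0.216017; I≈5.084578, D=e−e_prev≈0.008853; u=1·0.216017+1/4·5.084578+1/4·0.008853≈1.489375; next y=1/10·0.783983+1/2·1.489375≈0.823086

0 1 1.500 0.000
1 1 0.375 0.750
2 1 1.356 0.263
3 1 0.756 0.704
4 1 1.324 0.448
5 1 1.010 0.707
6 1 1.345 0.576
7 1 1.187 0.730
8 1 1.388 0.666
9 1 1.314 0.761
10 1 1.439 0.733
11 1 1.409 0.793
12 1 1.489 0.784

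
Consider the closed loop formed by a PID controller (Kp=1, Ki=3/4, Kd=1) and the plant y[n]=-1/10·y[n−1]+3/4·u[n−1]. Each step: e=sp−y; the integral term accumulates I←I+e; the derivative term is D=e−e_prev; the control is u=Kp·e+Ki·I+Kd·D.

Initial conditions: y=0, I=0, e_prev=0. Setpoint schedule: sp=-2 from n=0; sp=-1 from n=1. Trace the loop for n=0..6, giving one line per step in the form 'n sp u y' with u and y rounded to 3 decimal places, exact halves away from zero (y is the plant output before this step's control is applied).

0 -2 -5.500 0.000
1 -1 9.094 -4.125
2 -1 -24.921 7.233
3 -1 53.542 -19.414
4 -1 -128.453 42.098
5 -1 293.015 -100.549
6 -1 -683.475 229.816

(exact arithmetic carried between steps; '≈' marks a value shown rounded to 6 d.p. or computed from one; I and e_prev carry over from the previous line; the table rounds u and y to 3 d.p., halves away from zero)
n=0: y=0, sp=-2, e=sp−y=-2; I=-2, D=e−e_prev=-2; u=1·(-2)+3/4·(-2)+1·(-2)=-5.5; next y=-1/10·0+3/4·(-5.5)=-4.125
n=1: y=-4.125, sp=-1, e=sp−y=3.125; I=1.125, D=e−e_prev=5.125; u=1·3.125+3/4·1.125+1·5.125=9.09375; next y=-1/10·(-4.125)+3/4·9.09375≈7.232813
n=2: y≈7.232813, sp=-1, e=sp−y≈-8.232813; I≈-7.107813, D=e−e_prev≈-11.357813; u=1·(-8.232813)+3/4·(-7.107813)+1·(-11.357813)≈-24.921484; next y=-1/10·7.232813+3/4·(-24.921484)≈-19.414395
n=3: y≈-19.414395, sp=-1, e=sp−y≈18.414395; I≈11.306582, D=e−e_prev≈26.647207; u=1·18.414395+3/4·11.306582+1·26.647207≈53.541538; next y=-1/10·(-19.414395)+3/4·53.541538≈42.097593
n=4: y≈42.097593, sp=-1, e=sp−y≈-43.097593; I≈-31.791011, D=e−e_prev≈-61.511988; u=1·(-43.097593)+3/4·(-31.791011)+1·(-61.511988)≈-128.452839; next y=-1/10·42.097593+3/4·(-128.452839)≈-100.549388
n=5: y≈-100.549388, sp=-1, e=sp−y≈99.549388; I≈67.758377, D=e−e_prev≈142.646981; u=1·99.549388+3/4·67.758377+1·142.646981≈293.015153; next y=-1/10·(-100.549388)+3/4·293.015153≈229.816304
n=6: y≈229.816304, sp=-1, e=sp−y≈-230.816304; I≈-163.057926, D=e−e_prev≈-330.365692; u=1·(-230.816304)+3/4·(-163.057926)+1·(-330.365692)≈-683.475440; next y=-1/10·229.816304+3/4·(-683.475440)≈-535.588210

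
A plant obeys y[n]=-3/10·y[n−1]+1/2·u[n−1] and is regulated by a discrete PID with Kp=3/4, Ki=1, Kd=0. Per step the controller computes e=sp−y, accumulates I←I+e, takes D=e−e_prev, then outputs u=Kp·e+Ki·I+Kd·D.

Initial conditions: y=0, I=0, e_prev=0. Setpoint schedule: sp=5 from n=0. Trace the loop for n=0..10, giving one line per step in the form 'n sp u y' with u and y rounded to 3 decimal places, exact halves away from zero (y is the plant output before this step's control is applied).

(exact arithmetic carried between steps; '≈' marks a value shown rounded to 6 d.p. or computed from one; I and e_prev carry over from the previous line; the table rounds u and y to 3 d.p., halves away from zero)
n=0: y=0, sp=5, e=sp−y=5; I=5, D=e−e_prev=5; u=3/4·5+1·5+0·5=8.75; next y=-3/10·0+1/2·8.75=4.375
n=1: y=4.375, sp=5, e=sp−y=0.625; I=5.625, D=e−e_prev=-4.375; u=3/4·0.625+1·5.625+0·(-4.375)=6.09375; next y=-3/10·4.375+1/2·6.09375=1.734375
n=2: y=1.734375, sp=5, e=sp−y=3.265625; I=8.890625, D=e−e_prev=2.640625; u=3/4·3.265625+1·8.890625+0·2.640625≈11.339844; next y=-3/10·1.734375+1/2·11.339844≈5.149609
n=3: y≈5.149609, sp=5, e=sp−y≈-0.149609; I≈8.741016, D=e−e_prev≈-3.415234; u=3/4·(-0.149609)+1·8.741016+0·(-3.415234)≈8.628809; next y=-3/10·5.149609+1/2·8.628809≈2.769521
n=4: y≈2.769521, sp=5, e=sp−y≈2.230479; I≈10.971494, D=e−e_prev≈2.380088; u=3/4·2.230479+1·10.971494+0·2.380088≈12.644353; next y=-3/10·2.769521+1/2·12.644353≈5.491320
n=5: y≈5.491320, sp=5, e=sp−y≈-0.491320; I≈10.480174, D=e−e_prev≈-2.721799; u=3/4·(-0.491320)+1·10.480174+0·(-2.721799)≈10.111684; next y=-3/10·5.491320+1/2·10.111684≈3.408446
n=6: y≈3.408446, sp=5, e=sp−y≈1.591554; I≈12.071728, D=e−e_prev≈2.082874; u=3/4·1.591554+1·12.071728+0·2.082874≈13.265394; next y=-3/10·3.408446+1/2·13.265394≈5.610163
n=7: y≈5.610163, sp=5, e=sp−y≈-0.610163; I≈11.461565, D=e−e_prev≈-2.201717; u=3/4·(-0.610163)+1·11.461565+0·(-2.201717)≈11.003943; next y=-3/10·5.610163+1/2·11.003943≈3.818923
n=8: y≈3.818923, sp=5, e=sp−y≈1.181077; I≈12.642643, D=e−e_prev≈1.791240; u=3/4·1.181077+1·12.642643+0·1.791240≈13.528451; next y=-3/10·3.818923+1/2·13.528451≈5.618549
n=9: y≈5.618549, sp=5, e=sp−y≈-0.618549; I≈12.024094, D=e−e_prev≈-1.799626; u=3/4·(-0.618549)+1·12.024094+0·(-1.799626)≈11.560183; next y=-3/10·5.618549+1/2·11.560183≈4.094527
n=10: y≈4.094527, sp=5, e=sp−y≈0.905473; I≈12.929567, D=e−e_prev≈1.524022; u=3/4·0.905473+1·12.929567+0·1.524022≈13.608672; next y=-3/10·4.094527+1/2·13.608672≈5.575978

0 5 8.750 0.000
1 5 6.094 4.375
2 5 11.340 1.734
3 5 8.629 5.150
4 5 12.644 2.770
5 5 10.112 5.491
6 5 13.265 3.408
7 5 11.004 5.610
8 5 13.528 3.819
9 5 11.560 5.619
10 5 13.609 4.095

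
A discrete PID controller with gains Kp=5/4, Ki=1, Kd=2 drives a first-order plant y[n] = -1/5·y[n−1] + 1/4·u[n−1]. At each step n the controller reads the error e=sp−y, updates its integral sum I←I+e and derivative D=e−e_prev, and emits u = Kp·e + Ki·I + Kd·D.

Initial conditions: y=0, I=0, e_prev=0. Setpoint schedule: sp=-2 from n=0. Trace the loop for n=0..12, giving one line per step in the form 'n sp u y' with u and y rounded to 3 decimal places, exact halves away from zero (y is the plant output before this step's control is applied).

0 -2 -8.500 0.000
1 -2 2.531 -2.125
2 -2 -15.121 1.058
3 -2 9.648 -3.992
4 -2 -29.068 3.210
5 -2 27.383 -7.909
6 -2 -58.378 8.428
7 -2 68.875 -16.280
8 -2 -122.467 20.475
9 -2 163.110 -34.712
10 -2 -264.885 47.720
11 -2 375.069 -75.765
12 -2 -583.049 108.920

(exact arithmetic carried between steps; '≈' marks a value shown rounded to 6 d.p. or computed from one; I and e_prev carry over from the previous line; the table rounds u and y to 3 d.p., halves away from zero)
n=0: y=0, sp=-2, e=sp−y=-2; I=-2, D=e−e_prev=-2; u=5/4·(-2)+1·(-2)+2·(-2)=-8.5; next y=-1/5·0+1/4·(-8.5)=-2.125
n=1: y=-2.125, sp=-2, e=sp−y=0.125; I=-1.875, D=e−e_prev=2.125; u=5/4·0.125+1·(-1.875)+2·2.125=2.53125; next y=-1/5·(-2.125)+1/4·2.53125≈1.057813
n=2: y≈1.057813, sp=-2, e=sp−y≈-3.057813; I≈-4.932813, D=e−e_prev≈-3.182813; u=5/4·(-3.057813)+1·(-4.932813)+2·(-3.182813)≈-15.120703; next y=-1/5·1.057813+1/4·(-15.120703)≈-3.991738
n=3: y≈-3.991738, sp=-2, e=sp−y≈1.991738; I≈-2.941074, D=e−e_prev≈5.049551; u=5/4·1.991738+1·(-2.941074)+2·5.049551≈9.647700; next y=-1/5·(-3.991738)+1/4·9.647700≈3.210273
n=4: y≈3.210273, sp=-2, e=sp−y≈-5.210273; I≈-8.151347, D=e−e_prev≈-7.202011; u=5/4·(-5.210273)+1·(-8.151347)+2·(-7.202011)≈-29.068210; next y=-1/5·3.210273+1/4·(-29.068210)≈-7.909107
n=5: y≈-7.909107, sp=-2, e=sp−y≈5.909107; I≈-2.242240, D=e−e_prev≈11.119380; u=5/4·5.909107+1·(-2.242240)+2·11.119380≈27.382903; next y=-1/5·(-7.909107)+1/4·27.382903≈8.427547
n=6: y≈8.427547, sp=-2, e=sp−y≈-10.427547; I≈-12.669787, D=e−e_prev≈-16.336654; u=5/4·(-10.427547)+1·(-12.669787)+2·(-16.336654)≈-58.377529; next y=-1/5·8.427547+1/4·(-58.377529)≈-16.279892
n=7: y≈-16.279892, sp=-2, e=sp−y≈14.279892; I≈1.610105, D=e−e_prev≈24.707439; u=5/4·14.279892+1·1.610105+2·24.707439≈68.874847; next y=-1/5·(-16.279892)+1/4·68.874847≈20.474690
n=8: y≈20.474690, sp=-2, e=sp−y≈-22.474690; I≈-20.864586, D=e−e_prev≈-36.754582; u=5/4·(-22.474690)+1·(-20.864586)+2·(-36.754582)≈-122.467112; next y=-1/5·20.474690+1/4·(-122.467112)≈-34.711716
n=9: y≈-34.711716, sp=-2, e=sp−y≈32.711716; I≈11.847131, D=e−e_prev≈55.186406; u=5/4·32.711716+1·11.847131+2·55.186406≈163.109588; next y=-1/5·(-34.711716)+1/4·163.109588≈47.719740
n=10: y≈47.719740, sp=-2, e=sp−y≈-49.719740; I≈-37.872610, D=e−e_prev≈-82.431456; u=5/4·(-49.719740)+1·(-37.872610)+2·(-82.431456)≈-264.885198; next y=-1/5·47.719740+1/4·(-264.885198)≈-75.765248
n=11: y≈-75.765248, sp=-2, e=sp−y≈73.765248; I≈35.892638, D=e−e_prev≈123.484988; u=5/4·73.765248+1·35.892638+2·123.484988≈375.069173; next y=-1/5·(-75.765248)+1/4·375.069173≈108.920343
n=12: y≈108.920343, sp=-2, e=sp−y≈-110.920343; I≈-75.027705, D=e−e_prev≈-184.685590; u=5/4·(-110.920343)+1·(-75.027705)+2·(-184.685590)≈-583.049314; next y=-1/5·108.920343+1/4·(-583.049314)≈-167.546397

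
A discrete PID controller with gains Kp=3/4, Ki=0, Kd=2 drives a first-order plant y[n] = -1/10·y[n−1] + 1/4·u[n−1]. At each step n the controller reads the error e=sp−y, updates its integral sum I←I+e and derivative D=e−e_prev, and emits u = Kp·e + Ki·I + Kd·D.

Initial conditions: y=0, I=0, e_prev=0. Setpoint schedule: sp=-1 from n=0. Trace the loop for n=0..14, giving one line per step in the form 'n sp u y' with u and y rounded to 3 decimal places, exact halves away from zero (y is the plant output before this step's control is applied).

0 -1 -2.750 0.000
1 -1 1.141 -0.688
2 -1 -3.098 0.354
3 -1 2.185 -0.810
4 -1 -4.095 0.627
5 -1 3.492 -1.086
6 -1 -5.623 0.982
7 -1 5.349 -1.504
8 -1 -7.849 1.488
9 -1 8.030 -2.111
10 -1 -11.073 2.219
11 -1 11.910 -2.990
12 -1 -15.741 3.277
13 -1 17.526 -4.263
14 -1 -22.498 4.808

(exact arithmetic carried between steps; '≈' marks a value shown rounded to 6 d.p. or computed from one; I and e_prev carry over from the previous line; the table rounds u and y to 3 d.p., halves away from zero)
n=0: y=0, sp=-1, e=sp−y=-1; I=-1, D=e−e_prev=-1; u=3/4·(-1)+0·(-1)+2·(-1)=-2.75; next y=-1/10·0+1/4·(-2.75)=-0.6875
n=1: y=-0.6875, sp=-1, e=sp−y=-0.3125; I=-1.3125, D=e−e_prev=0.6875; u=3/4·(-0.3125)+0·(-1.3125)+2·0.6875=1.140625; next y=-1/10·(-0.6875)+1/4·1.140625≈0.353906
n=2: y≈0.353906, sp=-1, e=sp−y≈-1.353906; I≈-2.666406, D=e−e_prev≈-1.041406; u=3/4·(-1.353906)+0·(-2.666406)+2·(-1.041406)≈-3.098242; next y=-1/10·0.353906+1/4·(-3.098242)≈-0.809951
n=3: y≈-0.809951, sp=-1, e=sp−y≈-0.190049; I≈-2.856455, D=e−e_prev≈1.163857; u=3/4·(-0.190049)+0·(-2.856455)+2·1.163857≈2.185178; next y=-1/10·(-0.809951)+1/4·2.185178≈0.627290
n=4: y≈0.627290, sp=-1, e=sp−y≈-1.627290; I≈-4.483745, D=e−e_prev≈-1.437241; u=3/4·(-1.627290)+0·(-4.483745)+2·(-1.437241)≈-4.094949; next y=-1/10·0.627290+1/4·(-4.094949)≈-1.086466
n=5: y≈-1.086466, sp=-1, e=sp−y≈0.086466; I≈-4.397279, D=e−e_prev≈1.713756; u=3/4·0.086466+0·(-4.397279)+2·1.713756≈3.492361; next y=-1/10·(-1.086466)+1/4·3.492361≈0.981737
n=6: y≈0.981737, sp=-1, e=sp−y≈-1.981737; I≈-6.379016, D=e−e_prev≈-2.068203; u=3/4·(-1.981737)+0·(-6.379016)+2·(-2.068203)≈-5.622709; next y=-1/10·0.981737+1/4·(-5.622709)≈-1.503851
n=7: y≈-1.503851, sp=-1, e=sp−y≈0.503851; I≈-5.875165, D=e−e_prev≈2.485588; u=3/4·0.503851+0·(-5.875165)+2·2.485588≈5.349064; next y=-1/10·(-1.503851)+1/4·5.349064≈1.487651
n=8: y≈1.487651, sp=-1, e=sp−y≈-2.487651; I≈-8.362816, D=e−e_prev≈-2.991502; u=3/4·(-2.487651)+0·(-8.362816)+2·(-2.991502)≈-7.848743; next y=-1/10·1.487651+1/4·(-7.848743)≈-2.110951
n=9: y≈-2.110951, sp=-1, e=sp−y≈1.110951; I≈-7.251865, D=e−e_prev≈3.598602; u=3/4·1.110951+0·(-7.251865)+2·3.598602≈8.030417; next y=-1/10·(-2.110951)+1/4·8.030417≈2.218699
n=10: y≈2.218699, sp=-1, e=sp−y≈-3.218699; I≈-10.470564, D=e−e_prev≈-4.329650; u=3/4·(-3.218699)+0·(-10.470564)+2·(-4.329650)≈-11.073324; next y=-1/10·2.218699+1/4·(-11.073324)≈-2.990201
n=11: y≈-2.990201, sp=-1, e=sp−y≈1.990201; I≈-8.480363, D=e−e_prev≈5.208900; u=3/4·1.990201+0·(-8.480363)+2·5.208900≈11.910451; next y=-1/10·(-2.990201)+1/4·11.910451≈3.276633
n=12: y≈3.276633, sp=-1, e=sp−y≈-4.276633; I≈-12.756996, D=e−e_prev≈-6.266834; u=3/4·(-4.276633)+0·(-12.756996)+2·(-6.266834)≈-15.741143; next y=-1/10·3.276633+1/4·(-15.741143)≈-4.262949
n=13: y≈-4.262949, sp=-1, e=sp−y≈3.262949; I≈-9.494047, D=e−e_prev≈7.539582; u=3/4·3.262949+0·(-9.494047)+2·7.539582≈17.526376; next y=-1/10·(-4.262949)+1/4·17.526376≈4.807889
n=14: y≈4.807889, sp=-1, e=sp−y≈-5.807889; I≈-15.301936, D=e−e_prev≈-9.070838; u=3/4·(-5.807889)+0·(-15.301936)+2·(-9.070838)≈-22.497592; next y=-1/10·4.807889+1/4·(-22.497592)≈-6.105187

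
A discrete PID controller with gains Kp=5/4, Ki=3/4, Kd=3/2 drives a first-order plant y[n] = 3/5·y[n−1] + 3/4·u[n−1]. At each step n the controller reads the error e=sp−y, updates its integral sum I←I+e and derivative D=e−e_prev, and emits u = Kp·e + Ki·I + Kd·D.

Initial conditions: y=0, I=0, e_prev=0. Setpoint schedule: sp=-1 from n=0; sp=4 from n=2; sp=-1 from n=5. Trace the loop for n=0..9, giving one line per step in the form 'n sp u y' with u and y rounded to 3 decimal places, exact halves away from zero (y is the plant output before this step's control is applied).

(exact arithmetic carried between steps; '≈' marks a value shown rounded to 6 d.p. or computed from one; I and e_prev carry over from the previous line; the table rounds u and y to 3 d.p., halves away from zero)
n=0: y=0, sp=-1, e=sp−y=-1; I=-1, D=e−e_prev=-1; u=5/4·(-1)+3/4·(-1)+3/2·(-1)=-3.5; next y=3/5·0+3/4·(-3.5)=-2.625
n=1: y=-2.625, sp=-1, e=sp−y=1.625; I=0.625, D=e−e_prev=2.625; u=5/4·1.625+3/4·0.625+3/2·2.625=6.4375; next y=3/5·(-2.625)+3/4·6.4375=3.253125
n=2: y=3.253125, sp=4, e=sp−y=0.746875; I=1.371875, D=e−e_prev=-0.878125; u=5/4·0.746875+3/4·1.371875+3/2·(-0.878125)≈0.645313; next y=3/5·3.253125+3/4·0.645313≈2.435859
n=3: y≈2.435859, sp=4, e=sp−y≈1.564141; I≈2.936016, D=e−e_prev≈0.817266; u=5/4·1.564141+3/4·2.936016+3/2·0.817266≈5.383086; next y=3/5·2.435859+3/4·5.383086≈5.498830
n=4: y≈5.498830, sp=4, e=sp−y≈-1.498830; I≈1.437186, D=e−e_prev≈-3.062971; u=5/4·(-1.498830)+3/4·1.437186+3/2·(-3.062971)≈-5.390104; next y=3/5·5.498830+3/4·(-5.390104)≈-0.743280
n=5: y≈-0.743280, sp=-1, e=sp−y≈-0.256720; I≈1.180466, D=e−e_prev≈1.242110; u=5/4·(-0.256720)+3/4·1.180466+3/2·1.242110≈2.427615; next y=3/5·(-0.743280)+3/4·2.427615≈1.374743
n=6: y≈1.374743, sp=-1, e=sp−y≈-2.374743; I≈-1.194277, D=e−e_prev≈-2.118024; u=5/4·(-2.374743)+3/4·(-1.194277)+3/2·(-2.118024)≈-7.041173; next y=3/5·1.374743+3/4·(-7.041173)≈-4.456034
n=7: y≈-4.456034, sp=-1, e=sp−y≈3.456034; I≈2.261756, D=e−e_prev≈5.830777; u=5/4·3.456034+3/4·2.261756+3/2·5.830777≈14.762525; next y=3/5·(-4.456034)+3/4·14.762525≈8.398273
n=8: y≈8.398273, sp=-1, e=sp−y≈-9.398273; I≈-7.136517, D=e−e_prev≈-12.854307; u=5/4·(-9.398273)+3/4·(-7.136517)+3/2·(-12.854307)≈-36.381690; next y=3/5·8.398273+3/4·(-36.381690)≈-22.247303
n=9: y≈-22.247303, sp=-1, e=sp−y≈21.247303; I≈14.110786, D=e−e_prev≈30.645577; u=5/4·21.247303+3/4·14.110786+3/2·30.645577≈83.110584; next y=3/5·(-22.247303)+3/4·83.110584≈48.984556

0 -1 -3.500 0.000
1 -1 6.438 -2.625
2 4 0.645 3.253
3 4 5.383 2.436
4 4 -5.390 5.499
5 -1 2.428 -0.743
6 -1 -7.041 1.375
7 -1 14.763 -4.456
8 -1 -36.382 8.398
9 -1 83.111 -22.247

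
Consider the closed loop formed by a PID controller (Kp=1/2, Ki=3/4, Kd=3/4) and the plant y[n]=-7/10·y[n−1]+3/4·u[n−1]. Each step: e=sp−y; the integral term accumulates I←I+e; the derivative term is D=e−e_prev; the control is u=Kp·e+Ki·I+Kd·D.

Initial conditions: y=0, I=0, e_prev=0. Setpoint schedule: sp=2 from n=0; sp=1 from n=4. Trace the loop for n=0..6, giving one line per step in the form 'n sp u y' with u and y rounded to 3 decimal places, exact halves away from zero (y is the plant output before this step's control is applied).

0 2 4.000 0.000
1 2 -2.000 3.000
2 2 12.700 -3.600
3 2 -19.340 12.045
4 1 52.823 -22.937
5 1 -111.929 55.673
6 1 263.205 -122.918

(exact arithmetic carried between steps; '≈' marks a value shown rounded to 6 d.p. or computed from one; I and e_prev carry over from the previous line; the table rounds u and y to 3 d.p., halves away from zero)
n=0: y=0, sp=2, e=sp−y=2; I=2, D=e−e_prev=2; u=1/2·2+3/4·2+3/4·2=4; next y=-7/10·0+3/4·4=3
n=1: y=3, sp=2, e=sp−y=-1; I=1, D=e−e_prev=-3; u=1/2·(-1)+3/4·1+3/4·(-3)=-2; next y=-7/10·3+3/4·(-2)=-3.6
n=2: y=-3.6, sp=2, e=sp−y=5.6; I=6.6, D=e−e_prev=6.6; u=1/2·5.6+3/4·6.6+3/4·6.6=12.7; next y=-7/10·(-3.6)+3/4·12.7=12.045
n=3: y=12.045, sp=2, e=sp−y=-10.045; I=-3.445, D=e−e_prev=-15.645; u=1/2·(-10.045)+3/4·(-3.445)+3/4·(-15.645)=-19.34; next y=-7/10·12.045+3/4·(-19.34)=-22.9365
n=4: y=-22.9365, sp=1, e=sp−y=23.9365; I=20.4915, D=e−e_prev=33.9815; u=1/2·23.9365+3/4·20.4915+3/4·33.9815=52.823; next y=-7/10·(-22.9365)+3/4·52.823=55.6728
n=5: y=55.6728, sp=1, e=sp−y=-54.6728; I=-34.1813, D=e−e_prev=-78.6093; u=1/2·(-54.6728)+3/4·(-34.1813)+3/4·(-78.6093)=-111.92935; next y=-7/10·55.6728+3/4·(-111.92935)≈-122.917973
n=6: y≈-122.917973, sp=1, e=sp−y≈123.917973; I≈89.736673, D=e−e_prev≈178.590773; u=1/2·123.917973+3/4·89.736673+3/4·178.590773≈263.20457; next y=-7/10·(-122.917973)+3/4·263.20457≈283.446008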